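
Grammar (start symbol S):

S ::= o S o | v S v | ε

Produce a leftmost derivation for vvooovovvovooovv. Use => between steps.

S => vSv   [S ::= v S v]
vSv => vvSvv   [S ::= v S v]
vvSvv => vvoSovv   [S ::= o S o]
vvoSovv => vvooSoovv   [S ::= o S o]
vvooSoovv => vvoooSooovv   [S ::= o S o]
vvoooSooovv => vvooovSvooovv   [S ::= v S v]
vvooovSvooovv => vvooovoSovooovv   [S ::= o S o]
vvooovoSovooovv => vvooovovSvovooovv   [S ::= v S v]
vvooovovSvovooovv => vvooovovvovooovv   [S ::= ε]

S => vSv => vvSvv => vvoSovv => vvooSoovv => vvoooSooovv => vvooovSvooovv => vvooovoSovooovv => vvooovovSvovooovv => vvooovovvovooovv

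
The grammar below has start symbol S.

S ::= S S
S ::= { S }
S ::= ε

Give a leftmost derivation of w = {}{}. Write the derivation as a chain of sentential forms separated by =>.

S => SS => {S}S => {}S => {}SS => {}{S}S => {}{}S => {}{}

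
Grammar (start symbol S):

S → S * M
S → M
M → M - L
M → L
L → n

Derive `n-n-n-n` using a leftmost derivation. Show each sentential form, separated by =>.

S => M   [S → M]
M => M-L   [M → M - L]
M-L => M-L-L   [M → M - L]
M-L-L => M-L-L-L   [M → M - L]
M-L-L-L => L-L-L-L   [M → L]
L-L-L-L => n-L-L-L   [L → n]
n-L-L-L => n-n-L-L   [L → n]
n-n-L-L => n-n-n-L   [L → n]
n-n-n-L => n-n-n-n   [L → n]

S=>M=>M-L=>M-L-L=>M-L-L-L=>L-L-L-L=>n-L-L-L=>n-n-L-L=>n-n-n-L=>n-n-n-n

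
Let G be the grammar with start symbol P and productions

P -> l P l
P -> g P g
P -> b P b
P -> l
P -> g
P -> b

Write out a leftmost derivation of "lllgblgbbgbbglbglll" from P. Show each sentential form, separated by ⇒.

P ⇒ lPl   [P -> l P l]
lPl ⇒ llPll   [P -> l P l]
llPll ⇒ lllPlll   [P -> l P l]
lllPlll ⇒ lllgPglll   [P -> g P g]
lllgPglll ⇒ lllgbPbglll   [P -> b P b]
lllgbPbglll ⇒ lllgblPlbglll   [P -> l P l]
lllgblPlbglll ⇒ lllgblgPglbglll   [P -> g P g]
lllgblgPglbglll ⇒ lllgblgbPbglbglll   [P -> b P b]
lllgblgbPbglbglll ⇒ lllgblgbbPbbglbglll   [P -> b P b]
lllgblgbbPbbglbglll ⇒ lllgblgbbgbbglbglll   [P -> g]

P ⇒ lPl ⇒ llPll ⇒ lllPlll ⇒ lllgPglll ⇒ lllgbPbglll ⇒ lllgblPlbglll ⇒ lllgblgPglbglll ⇒ lllgblgbPbglbglll ⇒ lllgblgbbPbbglbglll ⇒ lllgblgbbgbbglbglll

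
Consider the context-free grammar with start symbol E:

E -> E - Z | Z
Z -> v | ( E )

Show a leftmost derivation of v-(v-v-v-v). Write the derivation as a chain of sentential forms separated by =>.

E => E-Z => Z-Z => v-Z => v-(E) => v-(E-Z) => v-(E-Z-Z) => v-(E-Z-Z-Z) => v-(Z-Z-Z-Z) => v-(v-Z-Z-Z) => v-(v-v-Z-Z) => v-(v-v-v-Z) => v-(v-v-v-v)

E => E-Z   [E -> E - Z]
E-Z => Z-Z   [E -> Z]
Z-Z => v-Z   [Z -> v]
v-Z => v-(E)   [Z -> ( E )]
v-(E) => v-(E-Z)   [E -> E - Z]
v-(E-Z) => v-(E-Z-Z)   [E -> E - Z]
v-(E-Z-Z) => v-(E-Z-Z-Z)   [E -> E - Z]
v-(E-Z-Z-Z) => v-(Z-Z-Z-Z)   [E -> Z]
v-(Z-Z-Z-Z) => v-(v-Z-Z-Z)   [Z -> v]
v-(v-Z-Z-Z) => v-(v-v-Z-Z)   [Z -> v]
v-(v-v-Z-Z) => v-(v-v-v-Z)   [Z -> v]
v-(v-v-v-Z) => v-(v-v-v-v)   [Z -> v]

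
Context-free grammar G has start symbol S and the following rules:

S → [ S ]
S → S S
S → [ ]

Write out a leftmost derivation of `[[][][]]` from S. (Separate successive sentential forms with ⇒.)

S⇒[S]⇒[SS]⇒[SSS]⇒[[]SS]⇒[[][]S]⇒[[][][]]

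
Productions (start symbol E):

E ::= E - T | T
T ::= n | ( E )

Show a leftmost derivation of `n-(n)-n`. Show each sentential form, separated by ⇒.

E ⇒ E-T   [E ::= E - T]
E-T ⇒ E-T-T   [E ::= E - T]
E-T-T ⇒ T-T-T   [E ::= T]
T-T-T ⇒ n-T-T   [T ::= n]
n-T-T ⇒ n-(E)-T   [T ::= ( E )]
n-(E)-T ⇒ n-(T)-T   [E ::= T]
n-(T)-T ⇒ n-(n)-T   [T ::= n]
n-(n)-T ⇒ n-(n)-n   [T ::= n]

E ⇒ E-T ⇒ E-T-T ⇒ T-T-T ⇒ n-T-T ⇒ n-(E)-T ⇒ n-(T)-T ⇒ n-(n)-T ⇒ n-(n)-n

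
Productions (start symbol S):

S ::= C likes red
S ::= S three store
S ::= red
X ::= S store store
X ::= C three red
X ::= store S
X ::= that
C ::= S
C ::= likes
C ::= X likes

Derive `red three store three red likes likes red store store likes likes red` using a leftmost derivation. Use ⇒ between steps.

S ⇒ C likes red ⇒ X likes likes red ⇒ S store store likes likes red ⇒ C likes red store store likes likes red ⇒ X likes likes red store store likes likes red ⇒ C three red likes likes red store store likes likes red ⇒ S three red likes likes red store store likes likes red ⇒ S three store three red likes likes red store store likes likes red ⇒ red three store three red likes likes red store store likes likes red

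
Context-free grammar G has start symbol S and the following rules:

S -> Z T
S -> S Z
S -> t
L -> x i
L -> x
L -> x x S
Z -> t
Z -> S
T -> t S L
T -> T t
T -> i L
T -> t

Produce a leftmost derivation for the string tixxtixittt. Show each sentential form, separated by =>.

S => SZ => ZTZ => STZ => ZTTZ => tTTZ => tiLTZ => tixxSTZ => tixxZTTZ => tixxtTTZ => tixxtiLTZ => tixxtixiTZ => tixxtixiTtZ => tixxtixittZ => tixxtixittt

S => SZ   [S -> S Z]
SZ => ZTZ   [S -> Z T]
ZTZ => STZ   [Z -> S]
STZ => ZTTZ   [S -> Z T]
ZTTZ => tTTZ   [Z -> t]
tTTZ => tiLTZ   [T -> i L]
tiLTZ => tixxSTZ   [L -> x x S]
tixxSTZ => tixxZTTZ   [S -> Z T]
tixxZTTZ => tixxtTTZ   [Z -> t]
tixxtTTZ => tixxtiLTZ   [T -> i L]
tixxtiLTZ => tixxtixiTZ   [L -> x i]
tixxtixiTZ => tixxtixiTtZ   [T -> T t]
tixxtixiTtZ => tixxtixittZ   [T -> t]
tixxtixittZ => tixxtixittt   [Z -> t]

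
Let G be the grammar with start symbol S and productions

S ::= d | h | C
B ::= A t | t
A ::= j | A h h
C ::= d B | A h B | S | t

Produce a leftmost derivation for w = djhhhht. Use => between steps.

S => C => dB => dAt => dAhht => dAhhhht => djhhhht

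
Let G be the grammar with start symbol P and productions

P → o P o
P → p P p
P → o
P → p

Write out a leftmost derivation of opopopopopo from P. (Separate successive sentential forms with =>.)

P => oPo => opPpo => opoPopo => opopPpopo => opopoPopopo => opopopopopo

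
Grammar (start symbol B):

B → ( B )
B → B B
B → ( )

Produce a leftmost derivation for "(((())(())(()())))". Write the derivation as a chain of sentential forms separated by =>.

B=>(B)=>((B))=>((BB))=>(((B)B))=>(((())B))=>(((())BB))=>(((())(B)B))=>(((())(())B))=>(((())(())(B)))=>(((())(())(BB)))=>(((())(())(()B)))=>(((())(())(()())))

B => (B)   [B → ( B )]
(B) => ((B))   [B → ( B )]
((B)) => ((BB))   [B → B B]
((BB)) => (((B)B))   [B → ( B )]
(((B)B)) => (((())B))   [B → ( )]
(((())B)) => (((())BB))   [B → B B]
(((())BB)) => (((())(B)B))   [B → ( B )]
(((())(B)B)) => (((())(())B))   [B → ( )]
(((())(())B)) => (((())(())(B)))   [B → ( B )]
(((())(())(B))) => (((())(())(BB)))   [B → B B]
(((())(())(BB))) => (((())(())(()B)))   [B → ( )]
(((())(())(()B))) => (((())(())(()())))   [B → ( )]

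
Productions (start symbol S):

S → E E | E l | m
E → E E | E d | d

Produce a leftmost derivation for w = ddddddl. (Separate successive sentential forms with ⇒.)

S ⇒ El   [S → E l]
El ⇒ EEl   [E → E E]
EEl ⇒ EEEl   [E → E E]
EEEl ⇒ EEEEl   [E → E E]
EEEEl ⇒ EEEEEl   [E → E E]
EEEEEl ⇒ EEEEEEl   [E → E E]
EEEEEEl ⇒ dEEEEEl   [E → d]
dEEEEEl ⇒ ddEEEEl   [E → d]
ddEEEEl ⇒ dddEEEl   [E → d]
dddEEEl ⇒ ddddEEl   [E → d]
ddddEEl ⇒ dddddEl   [E → d]
dddddEl ⇒ ddddddl   [E → d]

S ⇒ El ⇒ EEl ⇒ EEEl ⇒ EEEEl ⇒ EEEEEl ⇒ EEEEEEl ⇒ dEEEEEl ⇒ ddEEEEl ⇒ dddEEEl ⇒ ddddEEl ⇒ dddddEl ⇒ ddddddl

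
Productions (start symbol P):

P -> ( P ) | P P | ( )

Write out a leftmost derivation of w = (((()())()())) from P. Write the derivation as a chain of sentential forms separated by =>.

P => (P) => ((P)) => ((PP)) => ((PPP)) => (((P)PP)) => (((PP)PP)) => (((()P)PP)) => (((()())PP)) => (((()())()P)) => (((()())()()))

P => (P)   [P -> ( P )]
(P) => ((P))   [P -> ( P )]
((P)) => ((PP))   [P -> P P]
((PP)) => ((PPP))   [P -> P P]
((PPP)) => (((P)PP))   [P -> ( P )]
(((P)PP)) => (((PP)PP))   [P -> P P]
(((PP)PP)) => (((()P)PP))   [P -> ( )]
(((()P)PP)) => (((()())PP))   [P -> ( )]
(((()())PP)) => (((()())()P))   [P -> ( )]
(((()())()P)) => (((()())()()))   [P -> ( )]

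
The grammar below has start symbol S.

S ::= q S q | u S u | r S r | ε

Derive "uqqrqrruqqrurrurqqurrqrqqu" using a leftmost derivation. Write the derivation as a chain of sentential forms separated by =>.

S => uSu => uqSqu => uqqSqqu => uqqrSrqqu => uqqrqSqrqqu => uqqrqrSrqrqqu => uqqrqrrSrrqrqqu => uqqrqrruSurrqrqqu => uqqrqrruqSqurrqrqqu => uqqrqrruqqSqqurrqrqqu => uqqrqrruqqrSrqqurrqrqqu => uqqrqrruqqruSurqqurrqrqqu => uqqrqrruqqrurSrurqqurrqrqqu => uqqrqrruqqrurrurqqurrqrqqu

S => uSu   [S ::= u S u]
uSu => uqSqu   [S ::= q S q]
uqSqu => uqqSqqu   [S ::= q S q]
uqqSqqu => uqqrSrqqu   [S ::= r S r]
uqqrSrqqu => uqqrqSqrqqu   [S ::= q S q]
uqqrqSqrqqu => uqqrqrSrqrqqu   [S ::= r S r]
uqqrqrSrqrqqu => uqqrqrrSrrqrqqu   [S ::= r S r]
uqqrqrrSrrqrqqu => uqqrqrruSurrqrqqu   [S ::= u S u]
uqqrqrruSurrqrqqu => uqqrqrruqSqurrqrqqu   [S ::= q S q]
uqqrqrruqSqurrqrqqu => uqqrqrruqqSqqurrqrqqu   [S ::= q S q]
uqqrqrruqqSqqurrqrqqu => uqqrqrruqqrSrqqurrqrqqu   [S ::= r S r]
uqqrqrruqqrSrqqurrqrqqu => uqqrqrruqqruSurqqurrqrqqu   [S ::= u S u]
uqqrqrruqqruSurqqurrqrqqu => uqqrqrruqqrurSrurqqurrqrqqu   [S ::= r S r]
uqqrqrruqqrurSrurqqurrqrqqu => uqqrqrruqqrurrurqqurrqrqqu   [S ::= ε]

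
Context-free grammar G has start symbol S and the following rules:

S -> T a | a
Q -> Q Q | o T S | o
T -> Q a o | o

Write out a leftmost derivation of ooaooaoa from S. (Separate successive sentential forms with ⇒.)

S ⇒ Ta   [S -> T a]
Ta ⇒ Qaoa   [T -> Q a o]
Qaoa ⇒ QQaoa   [Q -> Q Q]
QQaoa ⇒ QQQaoa   [Q -> Q Q]
QQQaoa ⇒ oTSQQaoa   [Q -> o T S]
oTSQQaoa ⇒ ooSQQaoa   [T -> o]
ooSQQaoa ⇒ ooaQQaoa   [S -> a]
ooaQQaoa ⇒ ooaoQaoa   [Q -> o]
ooaoQaoa ⇒ ooaooaoa   [Q -> o]

S⇒Ta⇒Qaoa⇒QQaoa⇒QQQaoa⇒oTSQQaoa⇒ooSQQaoa⇒ooaQQaoa⇒ooaoQaoa⇒ooaooaoa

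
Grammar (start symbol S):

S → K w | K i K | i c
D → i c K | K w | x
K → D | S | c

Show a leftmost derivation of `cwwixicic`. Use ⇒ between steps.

S ⇒ KiK ⇒ SiK ⇒ KiKiK ⇒ SiKiK ⇒ KiKiKiK ⇒ SiKiKiK ⇒ KwiKiKiK ⇒ DwiKiKiK ⇒ KwwiKiKiK ⇒ cwwiKiKiK ⇒ cwwiDiKiK ⇒ cwwixiKiK ⇒ cwwixiciK ⇒ cwwixicic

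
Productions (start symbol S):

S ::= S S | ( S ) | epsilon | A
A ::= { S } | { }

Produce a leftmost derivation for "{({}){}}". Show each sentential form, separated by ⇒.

S ⇒ A ⇒ {S} ⇒ {SS} ⇒ {(S)S} ⇒ {(A)S} ⇒ {({})S} ⇒ {({})A} ⇒ {({}){S}} ⇒ {({}){}}

S ⇒ A   [S ::= A]
A ⇒ {S}   [A ::= { S }]
{S} ⇒ {SS}   [S ::= S S]
{SS} ⇒ {(S)S}   [S ::= ( S )]
{(S)S} ⇒ {(A)S}   [S ::= A]
{(A)S} ⇒ {({})S}   [A ::= { }]
{({})S} ⇒ {({})A}   [S ::= A]
{({})A} ⇒ {({}){S}}   [A ::= { S }]
{({}){S}} ⇒ {({}){}}   [S ::= epsilon]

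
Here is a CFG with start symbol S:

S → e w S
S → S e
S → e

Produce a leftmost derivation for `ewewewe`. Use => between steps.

S => ewS   [S → e w S]
ewS => ewewS   [S → e w S]
ewewS => ewewewS   [S → e w S]
ewewewS => ewewewe   [S → e]

S => ewS => ewewS => ewewewS => ewewewe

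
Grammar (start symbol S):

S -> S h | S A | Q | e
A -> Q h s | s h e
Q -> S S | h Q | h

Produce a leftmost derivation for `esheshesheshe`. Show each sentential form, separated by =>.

S=>SA=>SAA=>SAAA=>SAAAA=>eAAAA=>esheAAA=>eshesheAA=>esheshesheA=>esheshesheshe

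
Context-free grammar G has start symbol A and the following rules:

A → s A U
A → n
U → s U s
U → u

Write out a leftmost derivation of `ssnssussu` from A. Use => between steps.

A => sAU => ssAUU => ssnUU => ssnsUsU => ssnssUssU => ssnssussU => ssnssussu

A => sAU   [A → s A U]
sAU => ssAUU   [A → s A U]
ssAUU => ssnUU   [A → n]
ssnUU => ssnsUsU   [U → s U s]
ssnsUsU => ssnssUssU   [U → s U s]
ssnssUssU => ssnssussU   [U → u]
ssnssussU => ssnssussu   [U → u]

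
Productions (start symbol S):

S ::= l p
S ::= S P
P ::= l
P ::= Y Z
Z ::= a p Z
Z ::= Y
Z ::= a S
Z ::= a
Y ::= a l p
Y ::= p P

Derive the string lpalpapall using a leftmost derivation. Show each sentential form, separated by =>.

S => SP => SPP => SPPP => lpPPP => lpYZPP => lpalpZPP => lpalpapZPP => lpalpapaPP => lpalpapalP => lpalpapall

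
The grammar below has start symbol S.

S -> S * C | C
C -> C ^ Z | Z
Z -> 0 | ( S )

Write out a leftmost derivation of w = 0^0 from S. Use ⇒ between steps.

S ⇒ C   [S -> C]
C ⇒ C^Z   [C -> C ^ Z]
C^Z ⇒ Z^Z   [C -> Z]
Z^Z ⇒ 0^Z   [Z -> 0]
0^Z ⇒ 0^0   [Z -> 0]

S⇒C⇒C^Z⇒Z^Z⇒0^Z⇒0^0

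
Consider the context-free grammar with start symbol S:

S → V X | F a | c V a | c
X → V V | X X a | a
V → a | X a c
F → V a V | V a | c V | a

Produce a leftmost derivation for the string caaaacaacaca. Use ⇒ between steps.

S ⇒ cVa ⇒ cXaca ⇒ cVVaca ⇒ cXacVaca ⇒ cXXaacVaca ⇒ caXaacVaca ⇒ caaaacVaca ⇒ caaaacXacaca ⇒ caaaacaacaca

S ⇒ cVa   [S → c V a]
cVa ⇒ cXaca   [V → X a c]
cXaca ⇒ cVVaca   [X → V V]
cVVaca ⇒ cXacVaca   [V → X a c]
cXacVaca ⇒ cXXaacVaca   [X → X X a]
cXXaacVaca ⇒ caXaacVaca   [X → a]
caXaacVaca ⇒ caaaacVaca   [X → a]
caaaacVaca ⇒ caaaacXacaca   [V → X a c]
caaaacXacaca ⇒ caaaacaacaca   [X → a]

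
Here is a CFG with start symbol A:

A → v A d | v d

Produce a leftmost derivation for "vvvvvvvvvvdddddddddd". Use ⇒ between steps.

A ⇒ vAd ⇒ vvAdd ⇒ vvvAddd ⇒ vvvvAdddd ⇒ vvvvvAddddd ⇒ vvvvvvAdddddd ⇒ vvvvvvvAddddddd ⇒ vvvvvvvvAdddddddd ⇒ vvvvvvvvvAddddddddd ⇒ vvvvvvvvvvdddddddddd

A ⇒ vAd   [A → v A d]
vAd ⇒ vvAdd   [A → v A d]
vvAdd ⇒ vvvAddd   [A → v A d]
vvvAddd ⇒ vvvvAdddd   [A → v A d]
vvvvAdddd ⇒ vvvvvAddddd   [A → v A d]
vvvvvAddddd ⇒ vvvvvvAdddddd   [A → v A d]
vvvvvvAdddddd ⇒ vvvvvvvAddddddd   [A → v A d]
vvvvvvvAddddddd ⇒ vvvvvvvvAdddddddd   [A → v A d]
vvvvvvvvAdddddddd ⇒ vvvvvvvvvAddddddddd   [A → v A d]
vvvvvvvvvAddddddddd ⇒ vvvvvvvvvvdddddddddd   [A → v d]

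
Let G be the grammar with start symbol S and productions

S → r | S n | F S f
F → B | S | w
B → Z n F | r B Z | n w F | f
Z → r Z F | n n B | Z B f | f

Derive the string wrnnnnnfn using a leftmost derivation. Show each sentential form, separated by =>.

S => Sn => FSfn => wSfn => wSnfn => wSnnfn => wSnnnfn => wSnnnnfn => wSnnnnnfn => wrnnnnnfn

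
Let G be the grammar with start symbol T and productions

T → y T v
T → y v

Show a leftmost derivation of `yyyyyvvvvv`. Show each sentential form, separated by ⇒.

T ⇒ yTv   [T → y T v]
yTv ⇒ yyTvv   [T → y T v]
yyTvv ⇒ yyyTvvv   [T → y T v]
yyyTvvv ⇒ yyyyTvvvv   [T → y T v]
yyyyTvvvv ⇒ yyyyyvvvvv   [T → y v]

T⇒yTv⇒yyTvv⇒yyyTvvv⇒yyyyTvvvv⇒yyyyyvvvvv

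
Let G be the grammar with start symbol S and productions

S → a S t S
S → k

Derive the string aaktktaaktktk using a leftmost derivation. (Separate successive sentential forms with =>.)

S => aStS   [S → a S t S]
aStS => aaStStS   [S → a S t S]
aaStStS => aaktStS   [S → k]
aaktStS => aaktktS   [S → k]
aaktktS => aaktktaStS   [S → a S t S]
aaktktaStS => aaktktaaStStS   [S → a S t S]
aaktktaaStStS => aaktktaaktStS   [S → k]
aaktktaaktStS => aaktktaaktktS   [S → k]
aaktktaaktktS => aaktktaaktktk   [S → k]

S => aStS => aaStStS => aaktStS => aaktktS => aaktktaStS => aaktktaaStStS => aaktktaaktStS => aaktktaaktktS => aaktktaaktktk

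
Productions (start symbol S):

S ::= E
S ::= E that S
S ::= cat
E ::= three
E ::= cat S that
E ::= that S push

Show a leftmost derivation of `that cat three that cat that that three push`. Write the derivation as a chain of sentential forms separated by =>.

S => E => that S push => that E that S push => that cat S that that S push => that cat E that S that that S push => that cat three that S that that S push => that cat three that cat that that S push => that cat three that cat that that E push => that cat three that cat that that three push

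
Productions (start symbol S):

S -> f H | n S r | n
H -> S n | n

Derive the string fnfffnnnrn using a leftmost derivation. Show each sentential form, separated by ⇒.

S ⇒ fH   [S -> f H]
fH ⇒ fSn   [H -> S n]
fSn ⇒ fnSrn   [S -> n S r]
fnSrn ⇒ fnfHrn   [S -> f H]
fnfHrn ⇒ fnfSnrn   [H -> S n]
fnfSnrn ⇒ fnffHnrn   [S -> f H]
fnffHnrn ⇒ fnffSnnrn   [H -> S n]
fnffSnnrn ⇒ fnfffHnnrn   [S -> f H]
fnfffHnnrn ⇒ fnfffnnnrn   [H -> n]

S ⇒ fH ⇒ fSn ⇒ fnSrn ⇒ fnfHrn ⇒ fnfSnrn ⇒ fnffHnrn ⇒ fnffSnnrn ⇒ fnfffHnnrn ⇒ fnfffnnnrn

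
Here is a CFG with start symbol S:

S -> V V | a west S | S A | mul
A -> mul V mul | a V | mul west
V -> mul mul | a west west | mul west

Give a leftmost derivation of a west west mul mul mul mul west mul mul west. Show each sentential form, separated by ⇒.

S ⇒ S A ⇒ S A A ⇒ V V A A ⇒ a west west V A A ⇒ a west west mul mul A A ⇒ a west west mul mul mul V mul A ⇒ a west west mul mul mul mul west mul A ⇒ a west west mul mul mul mul west mul mul west

S ⇒ S A   [S -> S A]
S A ⇒ S A A   [S -> S A]
S A A ⇒ V V A A   [S -> V V]
V V A A ⇒ a west west V A A   [V -> a west west]
a west west V A A ⇒ a west west mul mul A A   [V -> mul mul]
a west west mul mul A A ⇒ a west west mul mul mul V mul A   [A -> mul V mul]
a west west mul mul mul V mul A ⇒ a west west mul mul mul mul west mul A   [V -> mul west]
a west west mul mul mul mul west mul A ⇒ a west west mul mul mul mul west mul mul west   [A -> mul west]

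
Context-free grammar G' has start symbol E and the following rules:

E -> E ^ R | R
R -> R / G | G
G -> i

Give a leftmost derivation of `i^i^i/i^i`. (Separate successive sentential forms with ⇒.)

E ⇒ E^R   [E -> E ^ R]
E^R ⇒ E^R^R   [E -> E ^ R]
E^R^R ⇒ E^R^R^R   [E -> E ^ R]
E^R^R^R ⇒ R^R^R^R   [E -> R]
R^R^R^R ⇒ G^R^R^R   [R -> G]
G^R^R^R ⇒ i^R^R^R   [G -> i]
i^R^R^R ⇒ i^G^R^R   [R -> G]
i^G^R^R ⇒ i^i^R^R   [G -> i]
i^i^R^R ⇒ i^i^R/G^R   [R -> R / G]
i^i^R/G^R ⇒ i^i^G/G^R   [R -> G]
i^i^G/G^R ⇒ i^i^i/G^R   [G -> i]
i^i^i/G^R ⇒ i^i^i/i^R   [G -> i]
i^i^i/i^R ⇒ i^i^i/i^G   [R -> G]
i^i^i/i^G ⇒ i^i^i/i^i   [G -> i]

E ⇒ E^R ⇒ E^R^R ⇒ E^R^R^R ⇒ R^R^R^R ⇒ G^R^R^R ⇒ i^R^R^R ⇒ i^G^R^R ⇒ i^i^R^R ⇒ i^i^R/G^R ⇒ i^i^G/G^R ⇒ i^i^i/G^R ⇒ i^i^i/i^R ⇒ i^i^i/i^G ⇒ i^i^i/i^i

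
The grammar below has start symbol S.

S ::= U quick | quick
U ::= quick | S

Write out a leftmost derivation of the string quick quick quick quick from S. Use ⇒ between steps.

S ⇒ U quick   [S ::= U quick]
U quick ⇒ S quick   [U ::= S]
S quick ⇒ U quick quick   [S ::= U quick]
U quick quick ⇒ S quick quick   [U ::= S]
S quick quick ⇒ U quick quick quick   [S ::= U quick]
U quick quick quick ⇒ S quick quick quick   [U ::= S]
S quick quick quick ⇒ quick quick quick quick   [S ::= quick]

S ⇒ U quick ⇒ S quick ⇒ U quick quick ⇒ S quick quick ⇒ U quick quick quick ⇒ S quick quick quick ⇒ quick quick quick quick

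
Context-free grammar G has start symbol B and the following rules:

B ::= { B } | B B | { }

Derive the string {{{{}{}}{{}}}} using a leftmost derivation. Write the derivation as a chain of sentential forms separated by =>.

B => {B}   [B ::= { B }]
{B} => {{B}}   [B ::= { B }]
{{B}} => {{BB}}   [B ::= B B]
{{BB}} => {{{B}B}}   [B ::= { B }]
{{{B}B}} => {{{BB}B}}   [B ::= B B]
{{{BB}B}} => {{{{}B}B}}   [B ::= { }]
{{{{}B}B}} => {{{{}{}}B}}   [B ::= { }]
{{{{}{}}B}} => {{{{}{}}{B}}}   [B ::= { B }]
{{{{}{}}{B}}} => {{{{}{}}{{}}}}   [B ::= { }]

B => {B} => {{B}} => {{BB}} => {{{B}B}} => {{{BB}B}} => {{{{}B}B}} => {{{{}{}}B}} => {{{{}{}}{B}}} => {{{{}{}}{{}}}}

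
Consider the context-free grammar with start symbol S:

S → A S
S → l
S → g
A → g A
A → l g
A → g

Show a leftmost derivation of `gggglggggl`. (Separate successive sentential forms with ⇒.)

S ⇒ AS ⇒ gAS ⇒ ggAS ⇒ gggAS ⇒ ggggAS ⇒ gggglgS ⇒ gggglgAS ⇒ gggglggAS ⇒ gggglgggAS ⇒ gggglggggS ⇒ gggglggggl

S ⇒ AS   [S → A S]
AS ⇒ gAS   [A → g A]
gAS ⇒ ggAS   [A → g A]
ggAS ⇒ gggAS   [A → g A]
gggAS ⇒ ggggAS   [A → g A]
ggggAS ⇒ gggglgS   [A → l g]
gggglgS ⇒ gggglgAS   [S → A S]
gggglgAS ⇒ gggglggAS   [A → g A]
gggglggAS ⇒ gggglgggAS   [A → g A]
gggglgggAS ⇒ gggglggggS   [A → g]
gggglggggS ⇒ gggglggggl   [S → l]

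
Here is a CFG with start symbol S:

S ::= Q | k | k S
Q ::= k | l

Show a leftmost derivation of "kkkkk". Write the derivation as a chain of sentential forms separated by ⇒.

S ⇒ kS   [S ::= k S]
kS ⇒ kkS   [S ::= k S]
kkS ⇒ kkkS   [S ::= k S]
kkkS ⇒ kkkkS   [S ::= k S]
kkkkS ⇒ kkkkk   [S ::= k]

S ⇒ kS ⇒ kkS ⇒ kkkS ⇒ kkkkS ⇒ kkkkk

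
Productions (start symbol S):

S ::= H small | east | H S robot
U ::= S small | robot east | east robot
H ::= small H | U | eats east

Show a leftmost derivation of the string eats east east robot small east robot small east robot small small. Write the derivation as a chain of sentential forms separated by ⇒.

S ⇒ H small   [S ::= H small]
H small ⇒ U small   [H ::= U]
U small ⇒ S small small   [U ::= S small]
S small small ⇒ H S robot small small   [S ::= H S robot]
H S robot small small ⇒ U S robot small small   [H ::= U]
U S robot small small ⇒ S small S robot small small   [U ::= S small]
S small S robot small small ⇒ H S robot small S robot small small   [S ::= H S robot]
H S robot small S robot small small ⇒ U S robot small S robot small small   [H ::= U]
U S robot small S robot small small ⇒ S small S robot small S robot small small   [U ::= S small]
S small S robot small S robot small small ⇒ H S robot small S robot small S robot small small   [S ::= H S robot]
H S robot small S robot small S robot small small ⇒ eats east S robot small S robot small S robot small small   [H ::= eats east]
eats east S robot small S robot small S robot small small ⇒ eats east east robot small S robot small S robot small small   [S ::= east]
eats east east robot small S robot small S robot small small ⇒ eats east east robot small east robot small S robot small small   [S ::= east]
eats east east robot small east robot small S robot small small ⇒ eats east east robot small east robot small east robot small small   [S ::= east]

S ⇒ H small ⇒ U small ⇒ S small small ⇒ H S robot small small ⇒ U S robot small small ⇒ S small S robot small small ⇒ H S robot small S robot small small ⇒ U S robot small S robot small small ⇒ S small S robot small S robot small small ⇒ H S robot small S robot small S robot small small ⇒ eats east S robot small S robot small S robot small small ⇒ eats east east robot small S robot small S robot small small ⇒ eats east east robot small east robot small S robot small small ⇒ eats east east robot small east robot small east robot small small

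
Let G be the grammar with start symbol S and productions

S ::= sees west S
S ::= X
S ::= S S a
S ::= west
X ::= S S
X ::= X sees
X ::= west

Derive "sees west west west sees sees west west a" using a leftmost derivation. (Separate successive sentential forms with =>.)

S => S S a => sees west S S a => sees west X S a => sees west X sees S a => sees west S S sees S a => sees west west S sees S a => sees west west west sees S a => sees west west west sees sees west S a => sees west west west sees sees west west a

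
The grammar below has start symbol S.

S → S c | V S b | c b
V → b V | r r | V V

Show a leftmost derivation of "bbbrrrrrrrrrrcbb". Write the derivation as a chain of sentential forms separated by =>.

S => VSb => bVSb => bbVSb => bbVVSb => bbVVVSb => bbVVVVSb => bbVVVVVSb => bbbVVVVVSb => bbbrrVVVVSb => bbbrrrrVVVSb => bbbrrrrrrVVSb => bbbrrrrrrrrVSb => bbbrrrrrrrrrrSb => bbbrrrrrrrrrrcbb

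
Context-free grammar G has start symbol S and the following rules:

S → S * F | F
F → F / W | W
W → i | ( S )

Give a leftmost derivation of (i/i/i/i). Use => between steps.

S => F   [S → F]
F => W   [F → W]
W => (S)   [W → ( S )]
(S) => (F)   [S → F]
(F) => (F/W)   [F → F / W]
(F/W) => (F/W/W)   [F → F / W]
(F/W/W) => (F/W/W/W)   [F → F / W]
(F/W/W/W) => (W/W/W/W)   [F → W]
(W/W/W/W) => (i/W/W/W)   [W → i]
(i/W/W/W) => (i/i/W/W)   [W → i]
(i/i/W/W) => (i/i/i/W)   [W → i]
(i/i/i/W) => (i/i/i/i)   [W → i]

S=>F=>W=>(S)=>(F)=>(F/W)=>(F/W/W)=>(F/W/W/W)=>(W/W/W/W)=>(i/W/W/W)=>(i/i/W/W)=>(i/i/i/W)=>(i/i/i/i)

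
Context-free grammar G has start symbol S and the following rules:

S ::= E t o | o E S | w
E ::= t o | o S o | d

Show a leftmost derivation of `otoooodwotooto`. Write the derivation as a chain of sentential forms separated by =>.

S => oES => otoS => otoEto => otooSoto => otooEtooto => otoooSotooto => otooooESotooto => otoooodSotooto => otoooodwotooto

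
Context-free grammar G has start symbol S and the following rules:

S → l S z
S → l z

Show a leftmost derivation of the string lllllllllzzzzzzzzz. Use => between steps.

S=>lSz=>llSzz=>lllSzzz=>llllSzzzz=>lllllSzzzzz=>llllllSzzzzzz=>lllllllSzzzzzzz=>llllllllSzzzzzzzz=>lllllllllzzzzzzzzz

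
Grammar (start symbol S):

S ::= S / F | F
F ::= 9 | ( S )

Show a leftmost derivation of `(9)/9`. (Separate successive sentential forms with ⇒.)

S⇒S/F⇒F/F⇒(S)/F⇒(F)/F⇒(9)/F⇒(9)/9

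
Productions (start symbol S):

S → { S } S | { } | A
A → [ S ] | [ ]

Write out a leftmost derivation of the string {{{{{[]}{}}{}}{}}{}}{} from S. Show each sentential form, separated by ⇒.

S⇒{S}S⇒{{S}S}S⇒{{{S}S}S}S⇒{{{{S}S}S}S}S⇒{{{{{S}S}S}S}S}S⇒{{{{{A}S}S}S}S}S⇒{{{{{[]}S}S}S}S}S⇒{{{{{[]}{}}S}S}S}S⇒{{{{{[]}{}}{}}S}S}S⇒{{{{{[]}{}}{}}{}}S}S⇒{{{{{[]}{}}{}}{}}{}}S⇒{{{{{[]}{}}{}}{}}{}}{}

S ⇒ {S}S   [S → { S } S]
{S}S ⇒ {{S}S}S   [S → { S } S]
{{S}S}S ⇒ {{{S}S}S}S   [S → { S } S]
{{{S}S}S}S ⇒ {{{{S}S}S}S}S   [S → { S } S]
{{{{S}S}S}S}S ⇒ {{{{{S}S}S}S}S}S   [S → { S } S]
{{{{{S}S}S}S}S}S ⇒ {{{{{A}S}S}S}S}S   [S → A]
{{{{{A}S}S}S}S}S ⇒ {{{{{[]}S}S}S}S}S   [A → [ ]]
{{{{{[]}S}S}S}S}S ⇒ {{{{{[]}{}}S}S}S}S   [S → { }]
{{{{{[]}{}}S}S}S}S ⇒ {{{{{[]}{}}{}}S}S}S   [S → { }]
{{{{{[]}{}}{}}S}S}S ⇒ {{{{{[]}{}}{}}{}}S}S   [S → { }]
{{{{{[]}{}}{}}{}}S}S ⇒ {{{{{[]}{}}{}}{}}{}}S   [S → { }]
{{{{{[]}{}}{}}{}}{}}S ⇒ {{{{{[]}{}}{}}{}}{}}{}   [S → { }]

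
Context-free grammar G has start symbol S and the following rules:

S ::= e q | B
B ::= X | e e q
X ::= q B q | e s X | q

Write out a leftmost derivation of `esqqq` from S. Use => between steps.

S => B => X => esX => esqBq => esqXq => esqqq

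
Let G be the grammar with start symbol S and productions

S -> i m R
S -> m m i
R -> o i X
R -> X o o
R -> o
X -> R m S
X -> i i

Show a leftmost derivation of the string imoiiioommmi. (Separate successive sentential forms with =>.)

S => imR   [S -> i m R]
imR => imoiX   [R -> o i X]
imoiX => imoiRmS   [X -> R m S]
imoiRmS => imoiXoomS   [R -> X o o]
imoiXoomS => imoiiioomS   [X -> i i]
imoiiioomS => imoiiioommmi   [S -> m m i]

S => imR => imoiX => imoiRmS => imoiXoomS => imoiiioomS => imoiiioommmi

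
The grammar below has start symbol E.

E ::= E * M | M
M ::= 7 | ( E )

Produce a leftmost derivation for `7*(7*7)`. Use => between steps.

E => E*M => M*M => 7*M => 7*(E) => 7*(E*M) => 7*(M*M) => 7*(7*M) => 7*(7*7)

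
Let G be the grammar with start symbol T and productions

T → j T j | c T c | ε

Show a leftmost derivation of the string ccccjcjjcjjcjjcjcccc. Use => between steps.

T=>cTc=>ccTcc=>cccTccc=>ccccTcccc=>ccccjTjcccc=>ccccjcTcjcccc=>ccccjcjTjcjcccc=>ccccjcjjTjjcjcccc=>ccccjcjjcTcjjcjcccc=>ccccjcjjcjTjcjjcjcccc=>ccccjcjjcjjcjjcjcccc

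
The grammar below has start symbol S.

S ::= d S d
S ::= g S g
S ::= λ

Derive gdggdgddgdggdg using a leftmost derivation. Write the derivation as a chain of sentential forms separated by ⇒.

S⇒gSg⇒gdSdg⇒gdgSgdg⇒gdggSggdg⇒gdggdSdggdg⇒gdggdgSgdggdg⇒gdggdgdSdgdggdg⇒gdggdgddgdggdg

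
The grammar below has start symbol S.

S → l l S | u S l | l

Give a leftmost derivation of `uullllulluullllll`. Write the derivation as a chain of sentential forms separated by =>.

S=>uSl=>uuSll=>uullSll=>uullllSll=>uulllluSlll=>uullllullSlll=>uullllulluSllll=>uullllulluuSlllll=>uullllulluullllll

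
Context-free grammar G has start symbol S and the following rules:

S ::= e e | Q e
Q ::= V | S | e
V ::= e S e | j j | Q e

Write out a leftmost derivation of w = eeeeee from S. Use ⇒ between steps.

S ⇒ Qe ⇒ Ve ⇒ Qee ⇒ Vee ⇒ eSeee ⇒ eQeeee ⇒ eeeeee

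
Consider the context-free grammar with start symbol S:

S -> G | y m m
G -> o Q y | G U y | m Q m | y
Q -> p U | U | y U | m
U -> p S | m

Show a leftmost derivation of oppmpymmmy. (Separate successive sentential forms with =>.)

S => G => oQy => opUy => oppSy => oppGy => oppmQmy => oppmUmy => oppmpSmy => oppmpymmmy

S => G   [S -> G]
G => oQy   [G -> o Q y]
oQy => opUy   [Q -> p U]
opUy => oppSy   [U -> p S]
oppSy => oppGy   [S -> G]
oppGy => oppmQmy   [G -> m Q m]
oppmQmy => oppmUmy   [Q -> U]
oppmUmy => oppmpSmy   [U -> p S]
oppmpSmy => oppmpymmmy   [S -> y m m]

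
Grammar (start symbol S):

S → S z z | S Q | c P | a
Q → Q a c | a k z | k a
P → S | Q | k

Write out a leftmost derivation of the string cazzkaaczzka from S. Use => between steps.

S => SQ   [S → S Q]
SQ => cPQ   [S → c P]
cPQ => cSQ   [P → S]
cSQ => cSzzQ   [S → S z z]
cSzzQ => cSQzzQ   [S → S Q]
cSQzzQ => cSzzQzzQ   [S → S z z]
cSzzQzzQ => cazzQzzQ   [S → a]
cazzQzzQ => cazzQaczzQ   [Q → Q a c]
cazzQaczzQ => cazzkaaczzQ   [Q → k a]
cazzkaaczzQ => cazzkaaczzka   [Q → k a]

S=>SQ=>cPQ=>cSQ=>cSzzQ=>cSQzzQ=>cSzzQzzQ=>cazzQzzQ=>cazzQaczzQ=>cazzkaaczzQ=>cazzkaaczzka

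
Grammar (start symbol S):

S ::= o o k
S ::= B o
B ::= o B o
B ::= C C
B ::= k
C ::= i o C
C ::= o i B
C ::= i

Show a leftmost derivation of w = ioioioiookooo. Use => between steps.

S => Bo => CCo => ioCCo => ioioCCo => ioioiCo => ioioioiBo => ioioioioBoo => ioioioiooBooo => ioioioiookooo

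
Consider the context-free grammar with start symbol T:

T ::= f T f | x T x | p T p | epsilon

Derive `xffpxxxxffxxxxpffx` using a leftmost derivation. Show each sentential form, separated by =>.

T => xTx => xfTfx => xffTffx => xffpTpffx => xffpxTxpffx => xffpxxTxxpffx => xffpxxxTxxxpffx => xffpxxxxTxxxxpffx => xffpxxxxfTfxxxxpffx => xffpxxxxffxxxxpffx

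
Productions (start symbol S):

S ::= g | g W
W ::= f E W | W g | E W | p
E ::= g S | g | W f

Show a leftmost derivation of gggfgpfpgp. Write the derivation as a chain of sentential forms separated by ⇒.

S ⇒ gW ⇒ gEW ⇒ ggSW ⇒ gggWW ⇒ gggWgW ⇒ gggfEWgW ⇒ gggfWfWgW ⇒ gggfEWfWgW ⇒ gggfgWfWgW ⇒ gggfgpfWgW ⇒ gggfgpfpgW ⇒ gggfgpfpgp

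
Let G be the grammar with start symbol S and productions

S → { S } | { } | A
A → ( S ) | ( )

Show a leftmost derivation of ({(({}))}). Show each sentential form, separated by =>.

S=>A=>(S)=>({S})=>({A})=>({(S)})=>({(A)})=>({((S))})=>({(({}))})

S => A   [S → A]
A => (S)   [A → ( S )]
(S) => ({S})   [S → { S }]
({S}) => ({A})   [S → A]
({A}) => ({(S)})   [A → ( S )]
({(S)}) => ({(A)})   [S → A]
({(A)}) => ({((S))})   [A → ( S )]
({((S))}) => ({(({}))})   [S → { }]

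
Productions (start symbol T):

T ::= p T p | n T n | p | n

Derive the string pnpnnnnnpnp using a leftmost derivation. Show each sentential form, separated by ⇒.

T ⇒ pTp   [T ::= p T p]
pTp ⇒ pnTnp   [T ::= n T n]
pnTnp ⇒ pnpTpnp   [T ::= p T p]
pnpTpnp ⇒ pnpnTnpnp   [T ::= n T n]
pnpnTnpnp ⇒ pnpnnTnnpnp   [T ::= n T n]
pnpnnTnnpnp ⇒ pnpnnnnnpnp   [T ::= n]

T⇒pTp⇒pnTnp⇒pnpTpnp⇒pnpnTnpnp⇒pnpnnTnnpnp⇒pnpnnnnnpnp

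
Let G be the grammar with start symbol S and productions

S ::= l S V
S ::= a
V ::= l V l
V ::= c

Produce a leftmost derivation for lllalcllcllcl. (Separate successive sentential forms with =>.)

S => lSV   [S ::= l S V]
lSV => llSVV   [S ::= l S V]
llSVV => lllSVVV   [S ::= l S V]
lllSVVV => lllaVVV   [S ::= a]
lllaVVV => lllalVlVV   [V ::= l V l]
lllalVlVV => lllalclVV   [V ::= c]
lllalclVV => lllalcllVlV   [V ::= l V l]
lllalcllVlV => lllalcllclV   [V ::= c]
lllalcllclV => lllalcllcllVl   [V ::= l V l]
lllalcllcllVl => lllalcllcllcl   [V ::= c]

S => lSV => llSVV => lllSVVV => lllaVVV => lllalVlVV => lllalclVV => lllalcllVlV => lllalcllclV => lllalcllcllVl => lllalcllcllcl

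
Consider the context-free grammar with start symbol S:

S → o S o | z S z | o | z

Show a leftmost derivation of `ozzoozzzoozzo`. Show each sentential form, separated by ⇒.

S ⇒ oSo ⇒ ozSzo ⇒ ozzSzzo ⇒ ozzoSozzo ⇒ ozzooSoozzo ⇒ ozzoozSzoozzo ⇒ ozzoozzzoozzo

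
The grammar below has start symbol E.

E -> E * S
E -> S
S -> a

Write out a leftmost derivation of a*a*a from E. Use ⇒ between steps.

E ⇒ E*S   [E -> E * S]
E*S ⇒ E*S*S   [E -> E * S]
E*S*S ⇒ S*S*S   [E -> S]
S*S*S ⇒ a*S*S   [S -> a]
a*S*S ⇒ a*a*S   [S -> a]
a*a*S ⇒ a*a*a   [S -> a]

E ⇒ E*S ⇒ E*S*S ⇒ S*S*S ⇒ a*S*S ⇒ a*a*S ⇒ a*a*a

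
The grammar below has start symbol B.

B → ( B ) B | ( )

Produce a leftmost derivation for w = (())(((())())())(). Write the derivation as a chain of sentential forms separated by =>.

B => (B)B => (())B => (())(B)B => (())((B)B)B => (())(((B)B)B)B => (())(((())B)B)B => (())(((())())B)B => (())(((())())())B => (())(((())())())()

B => (B)B   [B → ( B ) B]
(B)B => (())B   [B → ( )]
(())B => (())(B)B   [B → ( B ) B]
(())(B)B => (())((B)B)B   [B → ( B ) B]
(())((B)B)B => (())(((B)B)B)B   [B → ( B ) B]
(())(((B)B)B)B => (())(((())B)B)B   [B → ( )]
(())(((())B)B)B => (())(((())())B)B   [B → ( )]
(())(((())())B)B => (())(((())())())B   [B → ( )]
(())(((())())())B => (())(((())())())()   [B → ( )]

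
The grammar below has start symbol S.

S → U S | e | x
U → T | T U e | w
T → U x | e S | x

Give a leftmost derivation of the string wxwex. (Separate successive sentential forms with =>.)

S => US => TUeS => UxUeS => wxUeS => wxweS => wxwex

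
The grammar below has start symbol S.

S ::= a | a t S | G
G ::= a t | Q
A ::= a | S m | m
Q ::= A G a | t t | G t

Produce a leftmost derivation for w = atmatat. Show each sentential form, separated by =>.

S => G => Q => Gt => Qt => AGat => SmGat => GmGat => atmGat => atmatat

S => G   [S ::= G]
G => Q   [G ::= Q]
Q => Gt   [Q ::= G t]
Gt => Qt   [G ::= Q]
Qt => AGat   [Q ::= A G a]
AGat => SmGat   [A ::= S m]
SmGat => GmGat   [S ::= G]
GmGat => atmGat   [G ::= a t]
atmGat => atmatat   [G ::= a t]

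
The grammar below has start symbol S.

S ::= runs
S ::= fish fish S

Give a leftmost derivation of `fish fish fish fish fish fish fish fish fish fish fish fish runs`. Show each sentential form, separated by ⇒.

S ⇒ fish fish S ⇒ fish fish fish fish S ⇒ fish fish fish fish fish fish S ⇒ fish fish fish fish fish fish fish fish S ⇒ fish fish fish fish fish fish fish fish fish fish S ⇒ fish fish fish fish fish fish fish fish fish fish fish fish S ⇒ fish fish fish fish fish fish fish fish fish fish fish fish runs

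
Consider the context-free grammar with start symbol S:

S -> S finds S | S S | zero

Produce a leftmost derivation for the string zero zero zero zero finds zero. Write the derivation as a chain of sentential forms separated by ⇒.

S ⇒ S finds S   [S -> S finds S]
S finds S ⇒ S S finds S   [S -> S S]
S S finds S ⇒ S S S finds S   [S -> S S]
S S S finds S ⇒ zero S S finds S   [S -> zero]
zero S S finds S ⇒ zero S S S finds S   [S -> S S]
zero S S S finds S ⇒ zero zero S S finds S   [S -> zero]
zero zero S S finds S ⇒ zero zero zero S finds S   [S -> zero]
zero zero zero S finds S ⇒ zero zero zero zero finds S   [S -> zero]
zero zero zero zero finds S ⇒ zero zero zero zero finds zero   [S -> zero]

S ⇒ S finds S ⇒ S S finds S ⇒ S S S finds S ⇒ zero S S finds S ⇒ zero S S S finds S ⇒ zero zero S S finds S ⇒ zero zero zero S finds S ⇒ zero zero zero zero finds S ⇒ zero zero zero zero finds zero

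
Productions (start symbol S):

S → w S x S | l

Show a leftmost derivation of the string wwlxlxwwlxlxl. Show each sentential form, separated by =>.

S => wSxS => wwSxSxS => wwlxSxS => wwlxlxS => wwlxlxwSxS => wwlxlxwwSxSxS => wwlxlxwwlxSxS => wwlxlxwwlxlxS => wwlxlxwwlxlxl

S => wSxS   [S → w S x S]
wSxS => wwSxSxS   [S → w S x S]
wwSxSxS => wwlxSxS   [S → l]
wwlxSxS => wwlxlxS   [S → l]
wwlxlxS => wwlxlxwSxS   [S → w S x S]
wwlxlxwSxS => wwlxlxwwSxSxS   [S → w S x S]
wwlxlxwwSxSxS => wwlxlxwwlxSxS   [S → l]
wwlxlxwwlxSxS => wwlxlxwwlxlxS   [S → l]
wwlxlxwwlxlxS => wwlxlxwwlxlxl   [S → l]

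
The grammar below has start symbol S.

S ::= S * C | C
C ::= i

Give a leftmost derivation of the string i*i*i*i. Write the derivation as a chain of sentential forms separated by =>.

S=>S*C=>S*C*C=>S*C*C*C=>C*C*C*C=>i*C*C*C=>i*i*C*C=>i*i*i*C=>i*i*i*i

S => S*C   [S ::= S * C]
S*C => S*C*C   [S ::= S * C]
S*C*C => S*C*C*C   [S ::= S * C]
S*C*C*C => C*C*C*C   [S ::= C]
C*C*C*C => i*C*C*C   [C ::= i]
i*C*C*C => i*i*C*C   [C ::= i]
i*i*C*C => i*i*i*C   [C ::= i]
i*i*i*C => i*i*i*i   [C ::= i]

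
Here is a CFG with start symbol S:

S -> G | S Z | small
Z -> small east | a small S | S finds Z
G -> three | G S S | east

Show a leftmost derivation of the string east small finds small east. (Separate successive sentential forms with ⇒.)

S ⇒ S Z   [S -> S Z]
S Z ⇒ G Z   [S -> G]
G Z ⇒ east Z   [G -> east]
east Z ⇒ east S finds Z   [Z -> S finds Z]
east S finds Z ⇒ east small finds Z   [S -> small]
east small finds Z ⇒ east small finds small east   [Z -> small east]

S ⇒ S Z ⇒ G Z ⇒ east Z ⇒ east S finds Z ⇒ east small finds Z ⇒ east small finds small east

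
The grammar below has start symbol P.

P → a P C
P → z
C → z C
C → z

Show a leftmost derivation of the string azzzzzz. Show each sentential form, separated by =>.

P=>aPC=>azC=>azzC=>azzzC=>azzzzC=>azzzzzC=>azzzzzz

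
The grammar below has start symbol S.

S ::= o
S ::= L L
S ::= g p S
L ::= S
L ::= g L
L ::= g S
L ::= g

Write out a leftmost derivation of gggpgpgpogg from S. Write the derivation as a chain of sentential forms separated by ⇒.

S⇒LL⇒gLL⇒ggLL⇒ggSL⇒gggpSL⇒gggpLLL⇒gggpSLL⇒gggpgpSLL⇒gggpgpgpSLL⇒gggpgpgpoLL⇒gggpgpgpogL⇒gggpgpgpogg

S ⇒ LL   [S ::= L L]
LL ⇒ gLL   [L ::= g L]
gLL ⇒ ggLL   [L ::= g L]
ggLL ⇒ ggSL   [L ::= S]
ggSL ⇒ gggpSL   [S ::= g p S]
gggpSL ⇒ gggpLLL   [S ::= L L]
gggpLLL ⇒ gggpSLL   [L ::= S]
gggpSLL ⇒ gggpgpSLL   [S ::= g p S]
gggpgpSLL ⇒ gggpgpgpSLL   [S ::= g p S]
gggpgpgpSLL ⇒ gggpgpgpoLL   [S ::= o]
gggpgpgpoLL ⇒ gggpgpgpogL   [L ::= g]
gggpgpgpogL ⇒ gggpgpgpogg   [L ::= g]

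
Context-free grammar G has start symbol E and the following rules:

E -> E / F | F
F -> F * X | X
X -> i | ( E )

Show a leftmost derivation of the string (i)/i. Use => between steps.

E => E/F   [E -> E / F]
E/F => F/F   [E -> F]
F/F => X/F   [F -> X]
X/F => (E)/F   [X -> ( E )]
(E)/F => (F)/F   [E -> F]
(F)/F => (X)/F   [F -> X]
(X)/F => (i)/F   [X -> i]
(i)/F => (i)/X   [F -> X]
(i)/X => (i)/i   [X -> i]

E => E/F => F/F => X/F => (E)/F => (F)/F => (X)/F => (i)/F => (i)/X => (i)/i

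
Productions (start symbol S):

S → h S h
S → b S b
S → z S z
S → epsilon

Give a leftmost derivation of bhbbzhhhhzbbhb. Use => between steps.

S=>bSb=>bhShb=>bhbSbhb=>bhbbSbbhb=>bhbbzSzbbhb=>bhbbzhShzbbhb=>bhbbzhhShhzbbhb=>bhbbzhhhhzbbhb

S => bSb   [S → b S b]
bSb => bhShb   [S → h S h]
bhShb => bhbSbhb   [S → b S b]
bhbSbhb => bhbbSbbhb   [S → b S b]
bhbbSbbhb => bhbbzSzbbhb   [S → z S z]
bhbbzSzbbhb => bhbbzhShzbbhb   [S → h S h]
bhbbzhShzbbhb => bhbbzhhShhzbbhb   [S → h S h]
bhbbzhhShhzbbhb => bhbbzhhhhzbbhb   [S → epsilon]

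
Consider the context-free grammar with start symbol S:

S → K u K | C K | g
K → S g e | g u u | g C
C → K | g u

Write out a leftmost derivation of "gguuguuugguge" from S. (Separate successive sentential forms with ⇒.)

S ⇒ KuK ⇒ gCuK ⇒ gguuK ⇒ gguuSge ⇒ gguuKuKge ⇒ gguuguuuKge ⇒ gguuguuugCge ⇒ gguuguuugguge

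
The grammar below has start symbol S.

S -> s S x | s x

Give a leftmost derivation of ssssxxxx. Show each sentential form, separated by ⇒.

S ⇒ sSx   [S -> s S x]
sSx ⇒ ssSxx   [S -> s S x]
ssSxx ⇒ sssSxxx   [S -> s S x]
sssSxxx ⇒ ssssxxxx   [S -> s x]

S⇒sSx⇒ssSxx⇒sssSxxx⇒ssssxxxx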